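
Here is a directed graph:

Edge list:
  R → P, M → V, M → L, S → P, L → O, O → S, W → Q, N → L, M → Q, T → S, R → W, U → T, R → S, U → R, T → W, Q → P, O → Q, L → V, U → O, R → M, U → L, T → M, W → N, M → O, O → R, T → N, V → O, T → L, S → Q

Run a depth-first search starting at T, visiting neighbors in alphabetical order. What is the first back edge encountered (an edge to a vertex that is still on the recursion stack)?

M->L

DFS from T (visiting neighbors in alphabetical order); mark gray on enter, black on exit:
T gray
  L gray
    O gray
      Q gray
        P gray
        P black
      Q black
      R gray
        M gray
          M→L: L is gray → back edge
First back edge: M → L.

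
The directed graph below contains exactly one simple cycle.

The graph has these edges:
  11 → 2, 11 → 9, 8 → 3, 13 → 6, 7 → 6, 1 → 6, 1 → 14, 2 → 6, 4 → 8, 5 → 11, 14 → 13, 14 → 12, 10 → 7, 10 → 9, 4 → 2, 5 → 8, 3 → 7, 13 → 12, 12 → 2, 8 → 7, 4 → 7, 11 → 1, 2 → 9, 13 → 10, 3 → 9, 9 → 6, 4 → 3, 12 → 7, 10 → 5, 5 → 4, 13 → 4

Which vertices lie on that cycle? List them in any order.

DFS with gray/black marking from 14:
14 gray
  12 gray
    2 gray
      6 gray
      6 black
      9 gray
        9→6: 6 black — skip
      9 black
    2 black
    7 gray
      7→6: 6 black — skip
    7 black
  12 black
  13 gray
    4 gray
      4→7: 7 black — skip
      3 gray
        3→9: 9 black — skip
        3→7: 7 black — skip
      3 black
      4→2: 2 black — skip
      8 gray
        8→3: 3 black — skip
        8→7: 7 black — skip
      8 black
    4 black
    13→6: 6 black — skip
    13→12: 12 black — skip
    10 gray
      10→7: 7 black — skip
      5 gray
        11 gray
          11→9: 9 black — skip
          11→2: 2 black — skip
          1 gray
            1→14: 14 is gray → back edge
Back edge closes the cycle 14 → 13 → 10 → 5 → 11 → 1 → 14; its vertices are {1, 5, 10, 11, 13, 14}.

1, 5, 10, 11, 13, 14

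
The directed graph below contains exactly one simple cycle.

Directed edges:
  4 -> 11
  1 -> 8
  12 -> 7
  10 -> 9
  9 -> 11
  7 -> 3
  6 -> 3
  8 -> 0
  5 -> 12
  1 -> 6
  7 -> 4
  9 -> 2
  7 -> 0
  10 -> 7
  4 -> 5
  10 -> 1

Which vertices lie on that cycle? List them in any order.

4, 5, 7, 12

DFS with gray/black marking from 7:
7 gray
  4 gray
    5 gray
      12 gray
        12→7: 7 is gray → back edge
Back edge closes the cycle 7 → 4 → 5 → 12 → 7; its vertices are {4, 5, 7, 12}.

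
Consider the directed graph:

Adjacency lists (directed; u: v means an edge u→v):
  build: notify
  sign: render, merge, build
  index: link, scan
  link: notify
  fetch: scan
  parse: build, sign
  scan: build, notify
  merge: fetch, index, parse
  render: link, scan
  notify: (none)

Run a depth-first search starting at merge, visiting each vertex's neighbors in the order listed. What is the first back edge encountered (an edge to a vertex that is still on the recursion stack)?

DFS from merge (visiting each vertex's neighbors in the order listed); mark gray on enter, black on exit:
merge gray
  fetch gray
    scan gray
      build gray
        notify gray
        notify black
      build black
      scan→notify: notify black — skip
    scan black
  fetch black
  index gray
    link gray
      link→notify: notify black — skip
    link black
    index→scan: scan black — skip
  index black
  parse gray
    parse→build: build black — skip
    sign gray
      render gray
        render→link: link black — skip
        render→scan: scan black — skip
      render black
      sign→merge: merge is gray → back edge
First back edge: sign → merge.

sign→merge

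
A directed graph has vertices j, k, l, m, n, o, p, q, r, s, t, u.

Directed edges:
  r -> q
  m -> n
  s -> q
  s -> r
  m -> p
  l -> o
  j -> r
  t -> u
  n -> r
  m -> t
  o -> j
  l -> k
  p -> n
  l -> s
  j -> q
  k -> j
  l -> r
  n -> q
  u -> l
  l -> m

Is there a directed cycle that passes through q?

No

q lies on a cycle iff there is a path from q back to itself.
Exploring from q, it never reaches itself; equivalently, its strongly connected component is a singleton.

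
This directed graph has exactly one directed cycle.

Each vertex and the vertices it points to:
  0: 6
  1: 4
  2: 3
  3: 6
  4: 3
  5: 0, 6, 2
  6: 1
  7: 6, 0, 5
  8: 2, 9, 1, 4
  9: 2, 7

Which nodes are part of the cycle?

1, 3, 4, 6

DFS with gray/black marking from 1:
1 gray
  4 gray
    3 gray
      6 gray
        6→1: 1 is gray → back edge
Back edge closes the cycle 1 → 4 → 3 → 6 → 1; its vertices are {1, 3, 4, 6}.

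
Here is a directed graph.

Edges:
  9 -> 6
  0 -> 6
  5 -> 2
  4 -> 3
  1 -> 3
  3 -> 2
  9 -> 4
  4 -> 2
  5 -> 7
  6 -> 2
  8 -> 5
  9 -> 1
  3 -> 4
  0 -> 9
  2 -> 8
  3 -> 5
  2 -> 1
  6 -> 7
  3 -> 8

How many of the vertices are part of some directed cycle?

A vertex is on a directed cycle iff it belongs to a strongly connected component of size ≥ 2 (or has a self-loop).
The vertices on cycles are {1, 2, 3, 4, 5, 8} — 6 in total.

6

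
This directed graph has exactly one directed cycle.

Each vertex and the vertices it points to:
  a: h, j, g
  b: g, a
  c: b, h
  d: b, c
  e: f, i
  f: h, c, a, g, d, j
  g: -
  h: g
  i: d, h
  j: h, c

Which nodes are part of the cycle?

a, b, c, j

DFS with gray/black marking from j:
j gray
  h gray
    g gray
    g black
  h black
  c gray
    b gray
      b→g: g black — skip
      a gray
        a→h: h black — skip
        a→j: j is gray → back edge
Back edge closes the cycle j → c → b → a → j; its vertices are {a, b, c, j}.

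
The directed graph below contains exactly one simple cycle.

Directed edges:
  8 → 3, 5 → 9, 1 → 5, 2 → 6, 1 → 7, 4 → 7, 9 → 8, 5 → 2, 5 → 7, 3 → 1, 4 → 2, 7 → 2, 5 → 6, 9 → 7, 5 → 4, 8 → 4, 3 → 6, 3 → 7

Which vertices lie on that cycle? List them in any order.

1, 3, 5, 8, 9

DFS with gray/black marking from 9:
9 gray
  8 gray
    4 gray
      7 gray
        2 gray
          6 gray
          6 black
        2 black
      7 black
      4→2: 2 black — skip
    4 black
    3 gray
      3→7: 7 black — skip
      3→6: 6 black — skip
      1 gray
        5 gray
          5→6: 6 black — skip
          5→7: 7 black — skip
          5→9: 9 is gray → back edge
Back edge closes the cycle 9 → 8 → 3 → 1 → 5 → 9; its vertices are {1, 3, 5, 8, 9}.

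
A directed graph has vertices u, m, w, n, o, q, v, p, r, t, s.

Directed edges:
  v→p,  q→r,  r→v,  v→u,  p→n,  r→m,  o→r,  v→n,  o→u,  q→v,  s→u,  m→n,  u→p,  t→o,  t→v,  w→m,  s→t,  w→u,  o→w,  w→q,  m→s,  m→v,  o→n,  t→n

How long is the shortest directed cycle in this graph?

5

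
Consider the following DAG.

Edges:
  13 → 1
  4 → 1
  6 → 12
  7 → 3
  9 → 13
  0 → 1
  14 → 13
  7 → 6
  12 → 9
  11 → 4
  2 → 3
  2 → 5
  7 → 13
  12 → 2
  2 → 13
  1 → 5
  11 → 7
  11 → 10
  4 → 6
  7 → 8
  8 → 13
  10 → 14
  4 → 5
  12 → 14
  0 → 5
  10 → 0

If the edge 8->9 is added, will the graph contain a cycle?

Adding 8→9 creates a cycle iff 9 can already reach 8.
Explore from 9: no path reaches 8. The graph stays acyclic.

No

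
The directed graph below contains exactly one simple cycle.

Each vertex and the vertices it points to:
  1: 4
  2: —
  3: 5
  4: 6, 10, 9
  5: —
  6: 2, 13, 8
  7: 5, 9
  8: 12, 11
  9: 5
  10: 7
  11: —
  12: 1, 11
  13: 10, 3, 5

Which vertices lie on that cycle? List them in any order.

1, 4, 6, 8, 12

DFS with gray/black marking from 4:
4 gray
  6 gray
    2 gray
    2 black
    13 gray
      10 gray
        7 gray
          5 gray
          5 black
          9 gray
            9→5: 5 black — skip
          9 black
        7 black
      10 black
      3 gray
        3→5: 5 black — skip
      3 black
      13→5: 5 black — skip
    13 black
    8 gray
      12 gray
        1 gray
          1→4: 4 is gray → back edge
Back edge closes the cycle 4 → 6 → 8 → 12 → 1 → 4; its vertices are {1, 4, 6, 8, 12}.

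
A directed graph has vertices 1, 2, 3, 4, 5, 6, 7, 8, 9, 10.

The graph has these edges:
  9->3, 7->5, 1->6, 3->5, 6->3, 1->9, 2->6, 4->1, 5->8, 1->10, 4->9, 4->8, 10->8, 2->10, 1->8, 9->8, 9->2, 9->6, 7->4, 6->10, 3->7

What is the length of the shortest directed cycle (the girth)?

4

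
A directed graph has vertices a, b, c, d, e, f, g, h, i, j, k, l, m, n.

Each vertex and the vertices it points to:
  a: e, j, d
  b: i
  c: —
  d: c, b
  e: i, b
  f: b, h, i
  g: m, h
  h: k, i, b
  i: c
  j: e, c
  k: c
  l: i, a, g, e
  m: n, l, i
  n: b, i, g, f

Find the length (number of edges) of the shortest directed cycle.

3

For each vertex v, BFS finds the shortest path from v back to v.
The shortest such closed walk is n → g → m → n, length 3.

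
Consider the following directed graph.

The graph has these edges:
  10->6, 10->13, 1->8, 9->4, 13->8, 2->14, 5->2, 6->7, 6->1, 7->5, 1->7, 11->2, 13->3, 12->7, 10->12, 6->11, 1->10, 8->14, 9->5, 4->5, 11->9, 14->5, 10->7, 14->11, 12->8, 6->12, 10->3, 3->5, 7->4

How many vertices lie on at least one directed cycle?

A vertex is on a directed cycle iff it belongs to a strongly connected component of size ≥ 2 (or has a self-loop).
The vertices on cycles are {1, 2, 4, 5, 6, 9, 10, 11, 14} — 9 in total.

9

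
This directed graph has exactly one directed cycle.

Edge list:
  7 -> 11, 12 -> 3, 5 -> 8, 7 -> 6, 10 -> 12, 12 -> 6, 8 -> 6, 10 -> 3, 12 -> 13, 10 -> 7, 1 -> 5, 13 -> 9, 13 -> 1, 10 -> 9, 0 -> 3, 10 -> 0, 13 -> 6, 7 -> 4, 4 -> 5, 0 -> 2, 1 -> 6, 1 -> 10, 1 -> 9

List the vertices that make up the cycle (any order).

DFS with gray/black marking from 1:
1 gray
  9 gray
  9 black
  6 gray
  6 black
  5 gray
    8 gray
      8→6: 6 black — skip
    8 black
  5 black
  10 gray
    3 gray
    3 black
    12 gray
      12→3: 3 black — skip
      12→6: 6 black — skip
      13 gray
        13→9: 9 black — skip
        13→6: 6 black — skip
        13→1: 1 is gray → back edge
Back edge closes the cycle 1 → 10 → 12 → 13 → 1; its vertices are {1, 10, 12, 13}.

1, 10, 12, 13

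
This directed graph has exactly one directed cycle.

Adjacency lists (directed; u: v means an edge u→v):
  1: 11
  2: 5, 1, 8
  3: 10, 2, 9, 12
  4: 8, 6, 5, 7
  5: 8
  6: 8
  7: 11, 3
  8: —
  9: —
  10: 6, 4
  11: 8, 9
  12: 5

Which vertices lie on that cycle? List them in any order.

DFS with gray/black marking from 3:
3 gray
  10 gray
    6 gray
      8 gray
      8 black
    6 black
    4 gray
      4→8: 8 black — skip
      4→6: 6 black — skip
      5 gray
        5→8: 8 black — skip
      5 black
      7 gray
        11 gray
          11→8: 8 black — skip
          9 gray
          9 black
        11 black
        7→3: 3 is gray → back edge
Back edge closes the cycle 3 → 10 → 4 → 7 → 3; its vertices are {3, 4, 7, 10}.

3, 4, 7, 10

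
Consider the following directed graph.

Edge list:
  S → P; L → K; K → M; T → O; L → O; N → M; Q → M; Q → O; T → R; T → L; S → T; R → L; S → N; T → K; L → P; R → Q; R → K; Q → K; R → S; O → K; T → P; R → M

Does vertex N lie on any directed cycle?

N lies on a cycle iff there is a path from N back to itself.
Exploring from N, it never reaches itself; equivalently, its strongly connected component is a singleton.

No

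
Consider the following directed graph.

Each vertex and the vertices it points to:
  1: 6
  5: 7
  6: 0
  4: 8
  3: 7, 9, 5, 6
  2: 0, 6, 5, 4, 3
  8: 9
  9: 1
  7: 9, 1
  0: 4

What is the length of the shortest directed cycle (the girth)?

For each vertex v, BFS finds the shortest path from v back to v.
The shortest such closed walk is 0 → 4 → 8 → 9 → 1 → 6 → 0, length 6.

6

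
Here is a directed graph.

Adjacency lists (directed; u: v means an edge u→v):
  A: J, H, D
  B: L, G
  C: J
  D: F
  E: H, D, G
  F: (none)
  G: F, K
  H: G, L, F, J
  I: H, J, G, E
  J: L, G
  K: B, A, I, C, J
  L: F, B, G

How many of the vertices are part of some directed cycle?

A vertex is on a directed cycle iff it belongs to a strongly connected component of size ≥ 2 (or has a self-loop).
The vertices on cycles are {A, B, C, E, G, H, I, J, K, L} — 10 in total.

10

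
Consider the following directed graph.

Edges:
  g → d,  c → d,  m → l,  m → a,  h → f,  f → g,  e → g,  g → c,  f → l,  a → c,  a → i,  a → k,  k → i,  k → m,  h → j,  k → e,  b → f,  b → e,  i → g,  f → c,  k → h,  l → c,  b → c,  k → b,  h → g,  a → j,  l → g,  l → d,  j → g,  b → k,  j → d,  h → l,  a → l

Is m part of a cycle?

m is on a cycle iff m can reach itself via ≥1 edge.
m → a → k → m — yes.

Yes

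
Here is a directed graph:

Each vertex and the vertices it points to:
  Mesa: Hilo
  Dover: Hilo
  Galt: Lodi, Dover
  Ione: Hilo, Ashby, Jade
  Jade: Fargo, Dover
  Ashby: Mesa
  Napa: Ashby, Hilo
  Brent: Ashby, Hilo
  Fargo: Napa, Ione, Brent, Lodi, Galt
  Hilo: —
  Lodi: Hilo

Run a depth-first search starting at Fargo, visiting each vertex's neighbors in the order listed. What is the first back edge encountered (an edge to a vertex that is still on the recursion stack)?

Jade→Fargo

DFS from Fargo (visiting each vertex's neighbors in the order listed); mark gray on enter, black on exit:
Fargo gray
  Napa gray
    Ashby gray
      Mesa gray
        Hilo gray
        Hilo black
      Mesa black
    Ashby black
    Napa→Hilo: Hilo black — skip
  Napa black
  Ione gray
    Ione→Hilo: Hilo black — skip
    Ione→Ashby: Ashby black — skip
    Jade gray
      Jade→Fargo: Fargo is gray → back edge
First back edge: Jade → Fargo.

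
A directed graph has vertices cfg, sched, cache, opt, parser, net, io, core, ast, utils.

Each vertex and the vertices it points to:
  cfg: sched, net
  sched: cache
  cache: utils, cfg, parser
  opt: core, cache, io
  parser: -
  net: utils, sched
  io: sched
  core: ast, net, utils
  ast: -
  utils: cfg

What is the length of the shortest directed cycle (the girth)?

3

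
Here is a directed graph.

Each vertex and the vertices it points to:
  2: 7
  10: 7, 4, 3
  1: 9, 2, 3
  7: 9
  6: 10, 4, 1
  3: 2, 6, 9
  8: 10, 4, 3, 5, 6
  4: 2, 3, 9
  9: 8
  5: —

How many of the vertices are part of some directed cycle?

9

A vertex is on a directed cycle iff it belongs to a strongly connected component of size ≥ 2 (or has a self-loop).
The vertices on cycles are {1, 2, 3, 4, 6, 7, 8, 9, 10} — 9 in total.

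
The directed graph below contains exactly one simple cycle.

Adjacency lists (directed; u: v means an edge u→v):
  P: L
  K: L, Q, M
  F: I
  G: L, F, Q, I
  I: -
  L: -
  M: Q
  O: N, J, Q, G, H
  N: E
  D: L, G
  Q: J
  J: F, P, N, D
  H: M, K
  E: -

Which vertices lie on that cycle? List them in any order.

D, G, J, Q

DFS with gray/black marking from J:
J gray
  F gray
    I gray
    I black
  F black
  P gray
    L gray
    L black
  P black
  N gray
    E gray
    E black
  N black
  D gray
    D→L: L black — skip
    G gray
      G→L: L black — skip
      G→F: F black — skip
      Q gray
        Q→J: J is gray → back edge
Back edge closes the cycle J → D → G → Q → J; its vertices are {D, G, J, Q}.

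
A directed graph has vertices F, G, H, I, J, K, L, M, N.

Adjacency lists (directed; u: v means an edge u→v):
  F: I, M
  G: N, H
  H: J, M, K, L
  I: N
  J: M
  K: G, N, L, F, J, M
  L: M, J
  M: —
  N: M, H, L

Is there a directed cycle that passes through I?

Yes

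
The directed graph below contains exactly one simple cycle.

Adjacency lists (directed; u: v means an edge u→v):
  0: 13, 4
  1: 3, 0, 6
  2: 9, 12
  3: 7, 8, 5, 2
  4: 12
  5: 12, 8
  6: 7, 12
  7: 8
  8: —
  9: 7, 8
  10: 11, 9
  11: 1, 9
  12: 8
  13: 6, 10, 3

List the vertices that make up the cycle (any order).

DFS with gray/black marking from 1:
1 gray
  3 gray
    7 gray
      8 gray
      8 black
    7 black
    3→8: 8 black — skip
    5 gray
      12 gray
        12→8: 8 black — skip
      12 black
      5→8: 8 black — skip
    5 black
    2 gray
      9 gray
        9→7: 7 black — skip
        9→8: 8 black — skip
      9 black
      2→12: 12 black — skip
    2 black
  3 black
  0 gray
    13 gray
      6 gray
        6→7: 7 black — skip
        6→12: 12 black — skip
      6 black
      10 gray
        11 gray
          11→1: 1 is gray → back edge
Back edge closes the cycle 1 → 0 → 13 → 10 → 11 → 1; its vertices are {0, 1, 10, 11, 13}.

0, 1, 10, 11, 13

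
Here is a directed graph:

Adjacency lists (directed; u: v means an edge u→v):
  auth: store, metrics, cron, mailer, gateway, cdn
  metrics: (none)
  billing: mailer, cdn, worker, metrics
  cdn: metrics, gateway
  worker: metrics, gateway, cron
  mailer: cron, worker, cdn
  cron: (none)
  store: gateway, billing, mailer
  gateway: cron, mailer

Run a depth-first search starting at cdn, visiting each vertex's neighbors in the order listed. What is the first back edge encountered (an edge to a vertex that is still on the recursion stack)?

worker→gateway

DFS from cdn (visiting each vertex's neighbors in the order listed); mark gray on enter, black on exit:
cdn gray
  metrics gray
  metrics black
  gateway gray
    cron gray
    cron black
    mailer gray
      mailer→cron: cron black — skip
      worker gray
        worker→metrics: metrics black — skip
        worker→gateway: gateway is gray → back edge
First back edge: worker → gateway.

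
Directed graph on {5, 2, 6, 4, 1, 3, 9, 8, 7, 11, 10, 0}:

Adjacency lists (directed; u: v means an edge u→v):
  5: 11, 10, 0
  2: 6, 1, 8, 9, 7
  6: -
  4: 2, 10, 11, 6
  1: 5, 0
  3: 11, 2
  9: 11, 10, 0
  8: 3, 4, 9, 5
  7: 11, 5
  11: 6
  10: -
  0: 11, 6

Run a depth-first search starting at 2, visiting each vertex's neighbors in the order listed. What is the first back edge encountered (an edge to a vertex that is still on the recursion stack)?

DFS from 2 (visiting each vertex's neighbors in the order listed); mark gray on enter, black on exit:
2 gray
  6 gray
  6 black
  1 gray
    5 gray
      11 gray
        11→6: 6 black — skip
      11 black
      10 gray
      10 black
      0 gray
        0→11: 11 black — skip
        0→6: 6 black — skip
      0 black
    5 black
    1→0: 0 black — skip
  1 black
  8 gray
    3 gray
      3→11: 11 black — skip
      3→2: 2 is gray → back edge
First back edge: 3 → 2.

3→2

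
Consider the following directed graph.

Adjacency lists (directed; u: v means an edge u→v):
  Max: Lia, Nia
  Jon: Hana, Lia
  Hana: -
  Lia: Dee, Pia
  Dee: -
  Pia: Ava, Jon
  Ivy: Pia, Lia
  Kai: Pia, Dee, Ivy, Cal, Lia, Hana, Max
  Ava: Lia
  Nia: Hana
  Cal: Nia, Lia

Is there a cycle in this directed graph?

Yes

DFS with white/gray/black marking, starting from Jon:
Jon gray
  Hana gray
  Hana black
  Lia gray
    Dee gray
    Dee black
    Pia gray
      Ava gray
        Ava→Lia: Lia is gray → back edge
Back edge found, so a cycle exists: Lia → Pia → Ava → Lia.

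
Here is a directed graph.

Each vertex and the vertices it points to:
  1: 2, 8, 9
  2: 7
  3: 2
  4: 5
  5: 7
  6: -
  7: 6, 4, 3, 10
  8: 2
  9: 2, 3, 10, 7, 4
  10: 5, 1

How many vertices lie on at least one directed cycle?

A vertex is on a directed cycle iff it belongs to a strongly connected component of size ≥ 2 (or has a self-loop).
The vertices on cycles are {1, 2, 3, 4, 5, 7, 8, 9, 10} — 9 in total.

9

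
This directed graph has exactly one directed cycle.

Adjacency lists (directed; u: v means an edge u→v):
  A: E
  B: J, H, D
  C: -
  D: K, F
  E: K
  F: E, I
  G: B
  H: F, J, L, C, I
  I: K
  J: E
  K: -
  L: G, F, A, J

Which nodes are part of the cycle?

B, G, H, L

DFS with gray/black marking from B:
B gray
  J gray
    E gray
      K gray
      K black
    E black
  J black
  H gray
    F gray
      F→E: E black — skip
      I gray
        I→K: K black — skip
      I black
    F black
    H→J: J black — skip
    L gray
      G gray
        G→B: B is gray → back edge
Back edge closes the cycle B → H → L → G → B; its vertices are {B, G, H, L}.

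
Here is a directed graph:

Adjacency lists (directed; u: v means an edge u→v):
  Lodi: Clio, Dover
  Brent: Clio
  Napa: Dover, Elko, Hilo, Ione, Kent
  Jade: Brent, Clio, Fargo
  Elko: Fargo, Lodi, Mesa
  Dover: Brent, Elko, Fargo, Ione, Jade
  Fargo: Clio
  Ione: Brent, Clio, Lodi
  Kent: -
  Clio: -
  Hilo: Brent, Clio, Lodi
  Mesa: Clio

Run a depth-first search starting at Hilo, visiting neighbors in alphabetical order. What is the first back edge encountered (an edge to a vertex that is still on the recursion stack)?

DFS from Hilo (visiting neighbors in alphabetical order); mark gray on enter, black on exit:
Hilo gray
  Brent gray
    Clio gray
    Clio black
  Brent black
  Hilo→Clio: Clio black — skip
  Lodi gray
    Lodi→Clio: Clio black — skip
    Dover gray
      Dover→Brent: Brent black — skip
      Elko gray
        Fargo gray
          Fargo→Clio: Clio black — skip
        Fargo black
        Elko→Lodi: Lodi is gray → back edge
First back edge: Elko → Lodi.

Elko→Lodi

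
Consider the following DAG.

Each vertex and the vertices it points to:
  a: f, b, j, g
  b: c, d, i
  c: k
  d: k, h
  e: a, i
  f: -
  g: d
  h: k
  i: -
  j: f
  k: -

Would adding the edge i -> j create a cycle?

Adding i→j creates a cycle iff j can already reach i.
Explore from j: no path reaches i. The graph stays acyclic.

No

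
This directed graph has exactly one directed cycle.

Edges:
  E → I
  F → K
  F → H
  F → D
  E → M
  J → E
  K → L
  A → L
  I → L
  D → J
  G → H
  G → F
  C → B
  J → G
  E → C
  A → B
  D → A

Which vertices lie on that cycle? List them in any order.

DFS with gray/black marking from J:
J gray
  G gray
    F gray
      D gray
        D→J: J is gray → back edge
Back edge closes the cycle J → G → F → D → J; its vertices are {D, F, G, J}.

D, F, G, J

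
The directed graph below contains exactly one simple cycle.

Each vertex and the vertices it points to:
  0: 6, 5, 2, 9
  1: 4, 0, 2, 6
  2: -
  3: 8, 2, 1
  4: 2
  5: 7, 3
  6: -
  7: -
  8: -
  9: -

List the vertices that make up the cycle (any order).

0, 1, 3, 5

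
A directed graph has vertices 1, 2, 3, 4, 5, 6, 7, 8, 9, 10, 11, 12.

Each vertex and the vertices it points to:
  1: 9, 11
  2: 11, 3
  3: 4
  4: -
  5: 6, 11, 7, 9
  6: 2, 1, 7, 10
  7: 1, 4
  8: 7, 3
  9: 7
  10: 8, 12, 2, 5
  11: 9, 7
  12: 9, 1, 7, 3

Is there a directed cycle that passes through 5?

Yes

5 is on a cycle iff 5 can reach itself via ≥1 edge.
5 → 6 → 10 → 5 — yes.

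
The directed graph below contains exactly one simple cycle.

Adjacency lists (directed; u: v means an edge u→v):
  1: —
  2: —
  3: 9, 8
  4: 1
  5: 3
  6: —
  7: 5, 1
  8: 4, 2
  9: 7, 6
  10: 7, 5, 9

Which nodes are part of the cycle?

DFS with gray/black marking from 5:
5 gray
  3 gray
    9 gray
      7 gray
        7→5: 5 is gray → back edge
Back edge closes the cycle 5 → 3 → 9 → 7 → 5; its vertices are {3, 5, 7, 9}.

3, 5, 7, 9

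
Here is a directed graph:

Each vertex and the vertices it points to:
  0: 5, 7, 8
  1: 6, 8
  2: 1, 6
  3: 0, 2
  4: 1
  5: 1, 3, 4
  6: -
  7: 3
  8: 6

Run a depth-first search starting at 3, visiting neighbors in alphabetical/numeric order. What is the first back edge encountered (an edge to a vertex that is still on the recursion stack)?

5->3

DFS from 3 (visiting neighbors in alphabetical/numeric order); mark gray on enter, black on exit:
3 gray
  0 gray
    5 gray
      1 gray
        6 gray
        6 black
        8 gray
          8→6: 6 black — skip
        8 black
      1 black
      5→3: 3 is gray → back edge
First back edge: 5 → 3.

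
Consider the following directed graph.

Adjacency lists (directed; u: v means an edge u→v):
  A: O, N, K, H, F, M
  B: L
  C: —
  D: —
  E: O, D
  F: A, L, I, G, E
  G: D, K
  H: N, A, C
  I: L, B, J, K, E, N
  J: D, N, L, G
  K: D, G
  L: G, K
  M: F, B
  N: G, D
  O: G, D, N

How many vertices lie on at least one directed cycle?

6

A vertex is on a directed cycle iff it belongs to a strongly connected component of size ≥ 2 (or has a self-loop).
The vertices on cycles are {A, F, G, H, K, M} — 6 in total.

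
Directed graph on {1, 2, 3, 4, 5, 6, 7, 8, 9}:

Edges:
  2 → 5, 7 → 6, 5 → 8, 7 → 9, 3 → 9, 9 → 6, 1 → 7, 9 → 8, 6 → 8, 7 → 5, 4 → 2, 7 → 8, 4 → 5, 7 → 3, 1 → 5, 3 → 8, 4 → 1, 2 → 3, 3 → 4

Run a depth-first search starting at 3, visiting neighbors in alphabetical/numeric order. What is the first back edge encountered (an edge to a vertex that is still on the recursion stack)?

7→3

DFS from 3 (visiting neighbors in alphabetical/numeric order); mark gray on enter, black on exit:
3 gray
  4 gray
    1 gray
      5 gray
        8 gray
        8 black
      5 black
      7 gray
        7→3: 3 is gray → back edge
First back edge: 7 → 3.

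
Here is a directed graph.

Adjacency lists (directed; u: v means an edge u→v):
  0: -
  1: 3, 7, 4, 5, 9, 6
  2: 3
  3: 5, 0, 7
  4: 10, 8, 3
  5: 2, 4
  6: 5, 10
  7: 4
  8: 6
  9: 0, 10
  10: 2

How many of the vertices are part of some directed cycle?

8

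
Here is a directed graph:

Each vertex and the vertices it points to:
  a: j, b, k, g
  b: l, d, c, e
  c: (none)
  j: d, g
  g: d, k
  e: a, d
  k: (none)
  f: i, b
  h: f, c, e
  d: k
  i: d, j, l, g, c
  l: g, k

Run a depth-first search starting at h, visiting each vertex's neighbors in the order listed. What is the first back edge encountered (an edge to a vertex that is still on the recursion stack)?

a→b

DFS from h (visiting each vertex's neighbors in the order listed); mark gray on enter, black on exit:
h gray
  f gray
    i gray
      d gray
        k gray
        k black
      d black
      j gray
        j→d: d black — skip
        g gray
          g→d: d black — skip
          g→k: k black — skip
        g black
      j black
      l gray
        l→g: g black — skip
        l→k: k black — skip
      l black
      i→g: g black — skip
      c gray
      c black
    i black
    b gray
      b→l: l black — skip
      b→d: d black — skip
      b→c: c black — skip
      e gray
        a gray
          a→j: j black — skip
          a→b: b is gray → back edge
First back edge: a → b.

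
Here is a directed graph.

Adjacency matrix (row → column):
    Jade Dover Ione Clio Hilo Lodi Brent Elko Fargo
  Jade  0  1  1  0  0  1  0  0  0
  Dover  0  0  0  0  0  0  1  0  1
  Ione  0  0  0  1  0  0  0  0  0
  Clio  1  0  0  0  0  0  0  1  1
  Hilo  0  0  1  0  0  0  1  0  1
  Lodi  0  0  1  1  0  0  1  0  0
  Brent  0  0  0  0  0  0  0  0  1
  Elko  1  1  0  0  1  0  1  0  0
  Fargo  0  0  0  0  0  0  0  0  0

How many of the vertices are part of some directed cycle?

6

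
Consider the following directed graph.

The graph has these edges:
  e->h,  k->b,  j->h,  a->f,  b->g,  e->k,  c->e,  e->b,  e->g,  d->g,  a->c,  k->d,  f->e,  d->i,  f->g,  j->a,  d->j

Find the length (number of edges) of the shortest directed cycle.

6

For each vertex v, BFS finds the shortest path from v back to v.
The shortest such closed walk is a → f → e → k → d → j → a, length 6.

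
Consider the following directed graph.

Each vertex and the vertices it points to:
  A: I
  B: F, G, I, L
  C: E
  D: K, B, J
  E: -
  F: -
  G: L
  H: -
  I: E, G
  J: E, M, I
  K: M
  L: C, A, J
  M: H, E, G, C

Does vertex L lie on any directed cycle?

Yes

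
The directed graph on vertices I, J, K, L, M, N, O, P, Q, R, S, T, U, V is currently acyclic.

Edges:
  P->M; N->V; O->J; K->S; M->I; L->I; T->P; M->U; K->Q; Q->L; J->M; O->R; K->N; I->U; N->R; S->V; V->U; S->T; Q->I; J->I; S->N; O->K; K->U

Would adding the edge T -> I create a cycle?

No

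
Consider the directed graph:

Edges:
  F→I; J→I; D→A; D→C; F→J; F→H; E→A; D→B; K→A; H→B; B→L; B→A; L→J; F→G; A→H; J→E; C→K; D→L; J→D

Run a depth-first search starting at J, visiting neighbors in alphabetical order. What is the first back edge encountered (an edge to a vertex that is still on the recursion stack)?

B→A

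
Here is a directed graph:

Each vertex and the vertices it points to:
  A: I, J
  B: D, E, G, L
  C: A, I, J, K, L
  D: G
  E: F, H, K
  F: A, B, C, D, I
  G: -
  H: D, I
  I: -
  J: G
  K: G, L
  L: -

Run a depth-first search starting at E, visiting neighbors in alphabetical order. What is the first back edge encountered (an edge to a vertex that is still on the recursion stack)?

DFS from E (visiting neighbors in alphabetical order); mark gray on enter, black on exit:
E gray
  F gray
    A gray
      I gray
      I black
      J gray
        G gray
        G black
      J black
    A black
    B gray
      D gray
        D→G: G black — skip
      D black
      B→E: E is gray → back edge
First back edge: B → E.

B→E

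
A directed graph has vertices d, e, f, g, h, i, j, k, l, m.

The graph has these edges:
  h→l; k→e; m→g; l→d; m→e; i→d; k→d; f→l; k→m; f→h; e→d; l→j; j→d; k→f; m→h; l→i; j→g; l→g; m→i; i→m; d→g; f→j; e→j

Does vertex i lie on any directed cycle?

Yes

i is on a cycle iff i can reach itself via ≥1 edge.
i → m → i — yes.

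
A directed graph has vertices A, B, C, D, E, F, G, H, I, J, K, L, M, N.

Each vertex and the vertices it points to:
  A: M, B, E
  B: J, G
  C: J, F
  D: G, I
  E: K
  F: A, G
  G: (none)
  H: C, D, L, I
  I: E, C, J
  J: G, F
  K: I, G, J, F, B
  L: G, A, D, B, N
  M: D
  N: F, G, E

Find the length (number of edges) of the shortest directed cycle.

3

For each vertex v, BFS finds the shortest path from v back to v.
The shortest such closed walk is I → E → K → I, length 3.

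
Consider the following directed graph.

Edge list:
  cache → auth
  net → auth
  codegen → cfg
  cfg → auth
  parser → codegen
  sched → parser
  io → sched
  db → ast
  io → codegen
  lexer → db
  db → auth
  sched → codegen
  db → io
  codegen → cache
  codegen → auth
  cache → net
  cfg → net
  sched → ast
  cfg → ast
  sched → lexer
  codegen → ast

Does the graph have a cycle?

DFS with white/gray/black marking, starting from net:
net gray
  auth gray
  auth black
net black
parser gray
  codegen gray
    cache gray
      cache→net: net black — skip
      cache→auth: auth black — skip
    cache black
    ast gray
    ast black
    cfg gray
      cfg→ast: ast black — skip
      cfg→auth: auth black — skip
      cfg→net: net black — skip
    cfg black
    codegen→auth: auth black — skip
  codegen black
parser black
sched gray
  lexer gray
    db gray
      io gray
        io→sched: sched is gray → back edge
Back edge found, so a cycle exists: sched → lexer → db → io → sched.

Yes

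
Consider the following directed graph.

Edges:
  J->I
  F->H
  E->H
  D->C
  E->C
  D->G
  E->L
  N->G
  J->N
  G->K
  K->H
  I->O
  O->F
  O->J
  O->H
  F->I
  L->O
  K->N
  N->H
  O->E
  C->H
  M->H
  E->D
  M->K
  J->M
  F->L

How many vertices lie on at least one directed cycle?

A vertex is on a directed cycle iff it belongs to a strongly connected component of size ≥ 2 (or has a self-loop).
The vertices on cycles are {E, F, G, I, J, K, L, N, O} — 9 in total.

9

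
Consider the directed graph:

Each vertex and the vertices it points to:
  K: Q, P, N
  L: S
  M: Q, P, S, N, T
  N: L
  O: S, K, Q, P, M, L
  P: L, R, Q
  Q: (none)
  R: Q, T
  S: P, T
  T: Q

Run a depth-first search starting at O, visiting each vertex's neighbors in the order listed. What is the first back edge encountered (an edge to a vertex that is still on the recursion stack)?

DFS from O (visiting each vertex's neighbors in the order listed); mark gray on enter, black on exit:
O gray
  S gray
    P gray
      L gray
        L→S: S is gray → back edge
First back edge: L → S.

L→S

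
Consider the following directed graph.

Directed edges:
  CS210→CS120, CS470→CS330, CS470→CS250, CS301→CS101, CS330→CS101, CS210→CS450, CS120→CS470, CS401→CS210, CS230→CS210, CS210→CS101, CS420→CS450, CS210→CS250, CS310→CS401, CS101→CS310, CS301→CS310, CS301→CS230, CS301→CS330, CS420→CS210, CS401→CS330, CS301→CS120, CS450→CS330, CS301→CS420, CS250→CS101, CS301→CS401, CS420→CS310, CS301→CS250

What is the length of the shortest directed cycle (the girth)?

4

For each vertex v, BFS finds the shortest path from v back to v.
The shortest such closed walk is CS310 → CS401 → CS330 → CS101 → CS310, length 4.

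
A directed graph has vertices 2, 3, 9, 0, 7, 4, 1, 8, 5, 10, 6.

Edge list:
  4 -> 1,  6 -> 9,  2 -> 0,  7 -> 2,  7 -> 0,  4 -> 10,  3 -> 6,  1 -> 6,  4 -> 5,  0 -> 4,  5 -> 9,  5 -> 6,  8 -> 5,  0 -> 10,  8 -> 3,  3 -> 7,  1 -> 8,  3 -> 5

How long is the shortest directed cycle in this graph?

For each vertex v, BFS finds the shortest path from v back to v.
The shortest such closed walk is 7 → 0 → 4 → 1 → 8 → 3 → 7, length 6.

6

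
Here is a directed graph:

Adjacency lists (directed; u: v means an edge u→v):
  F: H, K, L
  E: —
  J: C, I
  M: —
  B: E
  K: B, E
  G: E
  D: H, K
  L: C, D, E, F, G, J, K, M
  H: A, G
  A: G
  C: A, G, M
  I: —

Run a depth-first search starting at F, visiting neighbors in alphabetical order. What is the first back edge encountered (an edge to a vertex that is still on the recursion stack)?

L->F

DFS from F (visiting neighbors in alphabetical order); mark gray on enter, black on exit:
F gray
  H gray
    A gray
      G gray
        E gray
        E black
      G black
    A black
    H→G: G black — skip
  H black
  K gray
    B gray
      B→E: E black — skip
    B black
    K→E: E black — skip
  K black
  L gray
    C gray
      C→A: A black — skip
      C→G: G black — skip
      M gray
      M black
    C black
    D gray
      D→H: H black — skip
      D→K: K black — skip
    D black
    L→E: E black — skip
    L→F: F is gray → back edge
First back edge: L → F.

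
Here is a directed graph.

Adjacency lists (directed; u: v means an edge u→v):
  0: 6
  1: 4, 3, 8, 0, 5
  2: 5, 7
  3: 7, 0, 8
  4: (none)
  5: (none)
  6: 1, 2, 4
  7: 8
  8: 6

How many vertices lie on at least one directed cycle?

7

A vertex is on a directed cycle iff it belongs to a strongly connected component of size ≥ 2 (or has a self-loop).
The vertices on cycles are {0, 1, 2, 3, 6, 7, 8} — 7 in total.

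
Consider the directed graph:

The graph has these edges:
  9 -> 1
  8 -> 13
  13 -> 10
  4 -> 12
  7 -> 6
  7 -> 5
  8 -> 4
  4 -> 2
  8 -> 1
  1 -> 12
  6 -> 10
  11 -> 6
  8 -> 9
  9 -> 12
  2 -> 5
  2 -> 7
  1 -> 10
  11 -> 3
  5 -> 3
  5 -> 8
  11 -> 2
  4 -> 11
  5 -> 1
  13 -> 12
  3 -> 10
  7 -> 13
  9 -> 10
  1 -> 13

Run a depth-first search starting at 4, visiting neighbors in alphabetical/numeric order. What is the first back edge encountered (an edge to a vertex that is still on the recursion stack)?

DFS from 4 (visiting neighbors in alphabetical/numeric order); mark gray on enter, black on exit:
4 gray
  2 gray
    5 gray
      1 gray
        10 gray
        10 black
        12 gray
        12 black
        13 gray
          13→10: 10 black — skip
          13→12: 12 black — skip
        13 black
      1 black
      3 gray
        3→10: 10 black — skip
      3 black
      8 gray
        8→1: 1 black — skip
        8→4: 4 is gray → back edge
First back edge: 8 → 4.

8→4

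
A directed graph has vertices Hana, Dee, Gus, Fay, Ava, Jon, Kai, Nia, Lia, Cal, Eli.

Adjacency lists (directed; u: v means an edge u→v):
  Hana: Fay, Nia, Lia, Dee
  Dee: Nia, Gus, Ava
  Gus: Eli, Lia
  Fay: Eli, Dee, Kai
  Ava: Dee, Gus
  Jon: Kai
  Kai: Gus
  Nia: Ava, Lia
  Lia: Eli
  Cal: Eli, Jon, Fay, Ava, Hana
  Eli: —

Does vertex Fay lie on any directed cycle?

No

Fay lies on a cycle iff there is a path from Fay back to itself.
Exploring from Fay, it never reaches itself; equivalently, its strongly connected component is a singleton.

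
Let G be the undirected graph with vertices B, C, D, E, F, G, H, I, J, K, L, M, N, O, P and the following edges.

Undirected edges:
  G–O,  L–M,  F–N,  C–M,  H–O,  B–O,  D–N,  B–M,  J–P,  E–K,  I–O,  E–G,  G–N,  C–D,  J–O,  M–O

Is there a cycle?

Yes

DFS, tracking each vertex's parent; an edge to a visited non-parent vertex closes a cycle.
Start from C:
visit C (parent –)
  visit D (parent C)
    visit N (parent D)
      visit F (parent N)
        F–N: parent, skip
      visit G (parent N)
        G–N: parent, skip
        visit E (parent G)
          visit K (parent E)
            K–E: parent, skip
          E–G: parent, skip
        visit O (parent G)
          visit B (parent O)
            B–O: parent, skip
            visit M (parent B)
              visit L (parent M)
                L–M: parent, skip
              M–B: parent, skip
              M–O: O visited and ≠ parent → cycle
Cycle: O – B – M – O.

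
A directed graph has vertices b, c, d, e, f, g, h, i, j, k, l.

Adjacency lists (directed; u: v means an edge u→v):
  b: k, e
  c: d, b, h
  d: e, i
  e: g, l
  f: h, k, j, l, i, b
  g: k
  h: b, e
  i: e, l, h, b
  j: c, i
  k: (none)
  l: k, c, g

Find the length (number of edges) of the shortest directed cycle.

4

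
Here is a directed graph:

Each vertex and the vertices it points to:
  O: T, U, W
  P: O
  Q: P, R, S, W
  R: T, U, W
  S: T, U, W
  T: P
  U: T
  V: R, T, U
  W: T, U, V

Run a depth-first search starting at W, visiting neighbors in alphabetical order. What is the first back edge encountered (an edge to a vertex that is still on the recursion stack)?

O->T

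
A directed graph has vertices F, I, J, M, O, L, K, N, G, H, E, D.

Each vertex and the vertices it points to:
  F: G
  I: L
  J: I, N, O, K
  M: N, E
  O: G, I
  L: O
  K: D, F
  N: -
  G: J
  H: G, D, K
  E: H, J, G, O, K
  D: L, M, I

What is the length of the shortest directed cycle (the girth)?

3

For each vertex v, BFS finds the shortest path from v back to v.
The shortest such closed walk is O → G → J → O, length 3.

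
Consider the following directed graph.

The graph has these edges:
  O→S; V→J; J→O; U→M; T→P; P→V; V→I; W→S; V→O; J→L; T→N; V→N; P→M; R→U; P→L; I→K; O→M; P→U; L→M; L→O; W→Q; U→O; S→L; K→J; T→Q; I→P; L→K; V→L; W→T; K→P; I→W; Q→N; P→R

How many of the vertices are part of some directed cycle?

12

A vertex is on a directed cycle iff it belongs to a strongly connected component of size ≥ 2 (or has a self-loop).
The vertices on cycles are {I, J, K, L, O, P, R, S, T, U, V, W} — 12 in total.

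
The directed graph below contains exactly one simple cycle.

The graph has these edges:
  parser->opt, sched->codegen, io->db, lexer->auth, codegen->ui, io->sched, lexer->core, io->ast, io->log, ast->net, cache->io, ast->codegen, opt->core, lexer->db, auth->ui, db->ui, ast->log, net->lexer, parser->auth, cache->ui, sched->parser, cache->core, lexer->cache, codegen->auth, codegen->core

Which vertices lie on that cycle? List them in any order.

io, ast, net, cache, lexer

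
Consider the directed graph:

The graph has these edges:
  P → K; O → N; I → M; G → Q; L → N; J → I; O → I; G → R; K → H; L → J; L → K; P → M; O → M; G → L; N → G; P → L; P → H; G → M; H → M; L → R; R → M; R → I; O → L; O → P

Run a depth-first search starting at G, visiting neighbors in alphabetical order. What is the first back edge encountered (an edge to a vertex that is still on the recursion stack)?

DFS from G (visiting neighbors in alphabetical order); mark gray on enter, black on exit:
G gray
  L gray
    J gray
      I gray
        M gray
        M black
      I black
    J black
    K gray
      H gray
        H→M: M black — skip
      H black
    K black
    N gray
      N→G: G is gray → back edge
First back edge: N → G.

N->G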